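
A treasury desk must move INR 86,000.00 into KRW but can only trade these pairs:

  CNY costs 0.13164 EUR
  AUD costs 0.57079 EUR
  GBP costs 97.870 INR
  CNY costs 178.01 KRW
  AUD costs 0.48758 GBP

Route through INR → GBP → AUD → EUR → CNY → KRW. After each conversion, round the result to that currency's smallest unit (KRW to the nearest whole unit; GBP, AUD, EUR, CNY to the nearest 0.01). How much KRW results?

INR 86,000.00 ÷ 97.870 = GBP 878.72
GBP 878.72 ÷ 0.48758 = AUD 1,802.21
AUD 1,802.21 × 0.57079 = EUR 1,028.68
EUR 1,028.68 ÷ 0.13164 = CNY 7,814.34
CNY 7,814.34 × 178.01 = KRW 1,391,031

KRW 1,391,031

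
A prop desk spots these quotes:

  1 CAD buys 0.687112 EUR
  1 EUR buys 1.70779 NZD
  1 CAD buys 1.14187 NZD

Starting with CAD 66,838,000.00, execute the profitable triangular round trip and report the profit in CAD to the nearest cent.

Profitable loop is CAD → EUR → NZD → CAD:
CAD 66,838,000.00 × 0.687112 = EUR 45,925,191.86
EUR 45,925,191.86 × 1.70779 = NZD 78,430,583.40
NZD 78,430,583.40 ÷ 1.14187 = CAD 68,686,088.08
Profit = CAD 68,686,088.08 − CAD 66,838,000.00

Profit: CAD 1,848,088.08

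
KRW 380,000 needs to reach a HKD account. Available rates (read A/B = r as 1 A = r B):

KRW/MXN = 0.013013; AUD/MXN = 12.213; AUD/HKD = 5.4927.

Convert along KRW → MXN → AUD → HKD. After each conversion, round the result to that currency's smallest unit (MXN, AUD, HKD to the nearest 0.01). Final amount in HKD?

HKD 2,223.94

KRW 380,000 × 0.013013 = MXN 4,944.94
MXN 4,944.94 ÷ 12.213 = AUD 404.89
AUD 404.89 × 5.4927 = HKD 2,223.94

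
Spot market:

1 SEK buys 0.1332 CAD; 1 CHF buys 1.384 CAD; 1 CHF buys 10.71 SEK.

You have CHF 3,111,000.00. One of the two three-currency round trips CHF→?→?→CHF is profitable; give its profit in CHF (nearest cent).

Profit: CHF 95,694.72

Profitable loop is CHF → SEK → CAD → CHF:
CHF 3,111,000.00 × 10.71 = SEK 33,318,810.00
SEK 33,318,810.00 × 0.1332 = CAD 4,438,065.49
CAD 4,438,065.49 ÷ 1.384 = CHF 3,206,694.72
Profit = CHF 3,206,694.72 − CHF 3,111,000.00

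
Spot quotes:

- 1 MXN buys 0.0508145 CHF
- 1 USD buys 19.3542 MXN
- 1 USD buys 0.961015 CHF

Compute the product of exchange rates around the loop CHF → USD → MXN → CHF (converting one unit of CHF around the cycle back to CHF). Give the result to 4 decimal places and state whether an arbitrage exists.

1.0234 (arbitrage exists)

Around CHF → USD → MXN → CHF: 1 ÷ 0.961015 × 19.3542 × 0.0508145 = 1.023370
Product > 1; profitable direction is CHF → USD → MXN → CHF.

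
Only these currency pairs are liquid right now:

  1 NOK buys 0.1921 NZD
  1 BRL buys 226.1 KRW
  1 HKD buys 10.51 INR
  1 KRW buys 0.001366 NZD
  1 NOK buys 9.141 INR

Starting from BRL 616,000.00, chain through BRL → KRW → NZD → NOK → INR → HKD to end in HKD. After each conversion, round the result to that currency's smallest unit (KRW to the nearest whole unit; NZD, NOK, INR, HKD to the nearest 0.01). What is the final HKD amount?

BRL 616,000.00 × 226.1 = KRW 139,277,600
KRW 139,277,600 × 0.001366 = NZD 190,253.20
NZD 190,253.20 ÷ 0.1921 = NOK 990,386.26
NOK 990,386.26 × 9.141 = INR 9,053,120.80
INR 9,053,120.80 ÷ 10.51 = HKD 861,381.62

HKD 861,381.62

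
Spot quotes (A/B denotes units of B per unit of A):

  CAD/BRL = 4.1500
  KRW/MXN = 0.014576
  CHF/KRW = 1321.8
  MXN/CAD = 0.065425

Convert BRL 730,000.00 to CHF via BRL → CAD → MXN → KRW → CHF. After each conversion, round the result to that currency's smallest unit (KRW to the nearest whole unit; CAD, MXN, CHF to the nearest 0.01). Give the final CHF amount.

CHF 139,549.06

BRL 730,000.00 ÷ 4.1500 = CAD 175,903.61
CAD 175,903.61 ÷ 0.065425 = MXN 2,688,629.88
MXN 2,688,629.88 ÷ 0.014576 = KRW 184,455,947
KRW 184,455,947 ÷ 1321.8 = CHF 139,549.06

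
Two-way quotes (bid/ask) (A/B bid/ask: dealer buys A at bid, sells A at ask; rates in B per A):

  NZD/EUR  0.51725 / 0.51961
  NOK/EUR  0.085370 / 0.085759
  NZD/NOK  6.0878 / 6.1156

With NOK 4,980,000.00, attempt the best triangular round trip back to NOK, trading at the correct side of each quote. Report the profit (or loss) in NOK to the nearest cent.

Best loop NOK → EUR → NZD → NOK:
NOK 4,980,000.00 × 0.085370 (sell NOK at bid) = EUR 425,142.60
EUR 425,142.60 ÷ 0.51961 (buy NZD at ask) = NZD 818,195.57
NZD 818,195.57 × 6.0878 (sell NZD at bid) = NOK 4,981,010.99

Net profit: NOK 1,010.99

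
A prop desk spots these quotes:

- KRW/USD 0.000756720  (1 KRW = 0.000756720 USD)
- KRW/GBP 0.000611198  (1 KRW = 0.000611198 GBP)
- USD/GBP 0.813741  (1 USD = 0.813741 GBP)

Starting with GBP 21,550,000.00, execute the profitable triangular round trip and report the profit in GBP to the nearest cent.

Profitable loop is GBP → KRW → USD → GBP:
GBP 21,550,000.00 ÷ 0.000611198 = KRW 35,258,623,228
KRW 35,258,623,228 × 0.000756720 = USD 26,680,905.37
USD 26,680,905.37 × 0.813741 = GBP 21,711,346.62
Profit = GBP 21,711,346.62 − GBP 21,550,000.00

Profit: GBP 161,346.62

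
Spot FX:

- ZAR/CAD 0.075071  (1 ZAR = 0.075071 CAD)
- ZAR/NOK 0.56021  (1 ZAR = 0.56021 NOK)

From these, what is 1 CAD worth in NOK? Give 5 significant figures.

1 CAD ÷ 0.075071 = 13.3207 ZAR
13.3207 ZAR × 0.56021 = 7.4624 NOK

CAD/NOK = 7.4624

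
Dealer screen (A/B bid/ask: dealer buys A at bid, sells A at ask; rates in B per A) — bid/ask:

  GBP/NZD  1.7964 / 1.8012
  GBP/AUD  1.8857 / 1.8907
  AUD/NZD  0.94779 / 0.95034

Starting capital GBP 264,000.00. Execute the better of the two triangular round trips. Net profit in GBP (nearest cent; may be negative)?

Best loop GBP → NZD → AUD → GBP:
GBP 264,000.00 × 1.7964 (sell GBP at bid) = NZD 474,249.60
NZD 474,249.60 ÷ 0.95034 (buy AUD at ask) = AUD 499,031.50
AUD 499,031.50 ÷ 1.8907 (buy GBP at ask) = GBP 263,940.08

Net result: GBP -59.92 (no profitable arbitrage after spreads)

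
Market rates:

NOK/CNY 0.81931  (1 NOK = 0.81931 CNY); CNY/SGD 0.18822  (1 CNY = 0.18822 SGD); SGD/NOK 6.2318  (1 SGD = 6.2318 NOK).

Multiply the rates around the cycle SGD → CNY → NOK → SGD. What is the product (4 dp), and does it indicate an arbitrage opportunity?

Around SGD → CNY → NOK → SGD: 1 ÷ 0.18822 ÷ 0.81931 ÷ 6.2318 = 1.040573
Product > 1; profitable direction is SGD → CNY → NOK → SGD.

1.0406 (arbitrage exists)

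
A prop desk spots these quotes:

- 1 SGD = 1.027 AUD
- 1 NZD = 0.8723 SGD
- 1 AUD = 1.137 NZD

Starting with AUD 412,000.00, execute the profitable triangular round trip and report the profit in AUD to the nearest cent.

Profitable loop is AUD → NZD → SGD → AUD:
AUD 412,000.00 × 1.137 = NZD 468,444.00
NZD 468,444.00 × 0.8723 = SGD 408,623.70
SGD 408,623.70 × 1.027 = AUD 419,656.54
Profit = AUD 419,656.54 − AUD 412,000.00

Profit: AUD 7,656.54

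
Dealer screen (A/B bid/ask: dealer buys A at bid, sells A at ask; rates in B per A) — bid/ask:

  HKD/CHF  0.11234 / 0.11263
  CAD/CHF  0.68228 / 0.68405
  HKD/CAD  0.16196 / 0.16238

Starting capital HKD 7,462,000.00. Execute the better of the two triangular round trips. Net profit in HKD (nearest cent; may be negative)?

Best loop HKD → CHF → CAD → HKD:
HKD 7,462,000.00 × 0.11234 (sell HKD at bid) = CHF 838,281.08
CHF 838,281.08 ÷ 0.68405 (buy CAD at ask) = CAD 1,225,467.55
CAD 1,225,467.55 ÷ 0.16238 (buy HKD at ask) = HKD 7,546,911.90

Net profit: HKD 84,911.90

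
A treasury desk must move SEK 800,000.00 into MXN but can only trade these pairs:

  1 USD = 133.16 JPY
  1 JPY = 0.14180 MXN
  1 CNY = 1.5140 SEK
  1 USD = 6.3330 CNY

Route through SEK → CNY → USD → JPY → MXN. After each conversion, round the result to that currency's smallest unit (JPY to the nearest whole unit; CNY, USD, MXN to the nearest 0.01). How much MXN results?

SEK 800,000.00 ÷ 1.5140 = CNY 528,401.59
CNY 528,401.59 ÷ 6.3330 = USD 83,436.22
USD 83,436.22 × 133.16 = JPY 11,110,367
JPY 11,110,367 × 0.14180 = MXN 1,575,450.04

MXN 1,575,450.04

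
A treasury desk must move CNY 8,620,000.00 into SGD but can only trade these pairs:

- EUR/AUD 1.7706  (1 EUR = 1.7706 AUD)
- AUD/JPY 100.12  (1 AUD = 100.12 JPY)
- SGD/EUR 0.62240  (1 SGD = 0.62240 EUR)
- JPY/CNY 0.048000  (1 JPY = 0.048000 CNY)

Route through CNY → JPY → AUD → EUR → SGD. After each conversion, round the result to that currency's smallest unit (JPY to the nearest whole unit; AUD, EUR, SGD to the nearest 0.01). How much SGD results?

CNY 8,620,000.00 ÷ 0.048000 = JPY 179,583,333
JPY 179,583,333 ÷ 100.12 = AUD 1,793,680.91
AUD 1,793,680.91 ÷ 1.7706 = EUR 1,013,035.64
EUR 1,013,035.64 ÷ 0.62240 = SGD 1,627,627.96

SGD 1,627,627.96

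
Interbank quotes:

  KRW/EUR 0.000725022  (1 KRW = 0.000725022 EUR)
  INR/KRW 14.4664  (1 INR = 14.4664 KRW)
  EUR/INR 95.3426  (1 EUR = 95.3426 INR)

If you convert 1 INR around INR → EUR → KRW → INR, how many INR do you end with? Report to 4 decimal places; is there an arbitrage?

1.0000 (no arbitrage)

Around INR → EUR → KRW → INR: 1 ÷ 95.3426 ÷ 0.000725022 ÷ 14.4664 = 1.000003
Product ≈ 1 (deviation 0.000%, within rounding noise).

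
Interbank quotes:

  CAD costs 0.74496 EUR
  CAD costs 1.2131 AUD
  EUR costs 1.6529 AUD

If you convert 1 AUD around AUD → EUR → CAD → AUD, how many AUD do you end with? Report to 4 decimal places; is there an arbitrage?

Around AUD → EUR → CAD → AUD: 1 ÷ 1.6529 ÷ 0.74496 × 1.2131 = 0.985183
Product < 1; profitable direction is AUD → CAD → EUR → AUD.

0.9852 (arbitrage exists)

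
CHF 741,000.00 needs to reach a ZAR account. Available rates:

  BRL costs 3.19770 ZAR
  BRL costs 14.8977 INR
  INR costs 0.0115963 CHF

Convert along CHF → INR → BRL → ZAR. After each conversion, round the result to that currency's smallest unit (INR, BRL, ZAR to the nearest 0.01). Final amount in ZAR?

CHF 741,000.00 ÷ 0.0115963 = INR 63,899,692.14
INR 63,899,692.14 ÷ 14.8977 = BRL 4,289,232.04
BRL 4,289,232.04 × 3.19770 = ZAR 13,715,677.29

ZAR 13,715,677.29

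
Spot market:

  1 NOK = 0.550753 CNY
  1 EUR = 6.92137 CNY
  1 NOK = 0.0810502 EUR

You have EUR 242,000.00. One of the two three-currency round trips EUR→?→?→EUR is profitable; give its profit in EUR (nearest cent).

Profit: EUR 4,493.03

Profitable loop is EUR → CNY → NOK → EUR:
EUR 242,000.00 × 6.92137 = CNY 1,674,971.54
CNY 1,674,971.54 ÷ 0.550753 = NOK 3,041,239.07
NOK 3,041,239.07 × 0.0810502 = EUR 246,493.03
Profit = EUR 246,493.03 − EUR 242,000.00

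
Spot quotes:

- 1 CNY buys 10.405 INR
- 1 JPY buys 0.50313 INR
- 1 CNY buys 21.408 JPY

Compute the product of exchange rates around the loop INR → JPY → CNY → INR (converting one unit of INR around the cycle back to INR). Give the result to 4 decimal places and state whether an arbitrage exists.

Around INR → JPY → CNY → INR: 1 ÷ 0.50313 ÷ 21.408 × 10.405 = 0.966019
Product < 1; profitable direction is INR → CNY → JPY → INR.

0.9660 (arbitrage exists)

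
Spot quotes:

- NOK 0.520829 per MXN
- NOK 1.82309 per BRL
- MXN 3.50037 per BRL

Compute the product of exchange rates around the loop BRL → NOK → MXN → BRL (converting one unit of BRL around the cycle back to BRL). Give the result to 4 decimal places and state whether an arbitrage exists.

Around BRL → NOK → MXN → BRL: 1 × 1.82309 ÷ 0.520829 ÷ 3.50037 = 0.999998
Product ≈ 1 (deviation 0.000%, within rounding noise).

1.0000 (no arbitrage)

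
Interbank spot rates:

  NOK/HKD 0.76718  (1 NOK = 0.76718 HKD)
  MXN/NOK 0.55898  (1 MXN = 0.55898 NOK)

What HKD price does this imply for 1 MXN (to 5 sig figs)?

MXN/HKD = 0.42884

1 MXN × 0.55898 = 0.55898 NOK
0.55898 NOK × 0.76718 = 0.428838 HKD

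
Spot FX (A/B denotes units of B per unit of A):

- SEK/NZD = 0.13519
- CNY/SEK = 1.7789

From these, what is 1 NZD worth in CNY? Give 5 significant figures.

NZD/CNY = 4.1582

1 NZD ÷ 0.13519 = 7.397 SEK
7.397 SEK ÷ 1.7789 = 4.15819 CNY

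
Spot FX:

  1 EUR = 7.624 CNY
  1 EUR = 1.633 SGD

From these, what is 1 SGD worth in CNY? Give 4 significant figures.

SGD/CNY = 4.669

1 SGD ÷ 1.633 = 0.61237 EUR
0.61237 EUR × 7.624 = 4.66871 CNY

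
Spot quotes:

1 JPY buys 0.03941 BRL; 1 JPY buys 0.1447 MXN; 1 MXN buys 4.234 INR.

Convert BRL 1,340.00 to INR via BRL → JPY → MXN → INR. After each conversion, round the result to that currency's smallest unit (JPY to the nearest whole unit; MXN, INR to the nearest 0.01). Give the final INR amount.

BRL 1,340.00 ÷ 0.03941 = JPY 34,002
JPY 34,002 × 0.1447 = MXN 4,920.09
MXN 4,920.09 × 4.234 = INR 20,831.66

INR 20,831.66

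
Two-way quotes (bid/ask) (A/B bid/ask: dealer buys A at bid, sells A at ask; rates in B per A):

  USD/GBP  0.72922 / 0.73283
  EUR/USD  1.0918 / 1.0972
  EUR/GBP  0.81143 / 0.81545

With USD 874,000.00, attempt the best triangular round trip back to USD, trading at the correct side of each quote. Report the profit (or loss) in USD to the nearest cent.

Net profit: USD 8,009.89

Best loop USD → EUR → GBP → USD:
USD 874,000.00 ÷ 1.0972 (buy EUR at ask) = EUR 796,573.10
EUR 796,573.10 × 0.81143 (sell EUR at bid) = GBP 646,363.31
GBP 646,363.31 ÷ 0.73283 (buy USD at ask) = USD 882,009.89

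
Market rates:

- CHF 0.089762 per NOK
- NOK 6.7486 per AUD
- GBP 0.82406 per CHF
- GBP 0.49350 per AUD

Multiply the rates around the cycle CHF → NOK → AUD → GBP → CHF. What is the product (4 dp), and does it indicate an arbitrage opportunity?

Around CHF → NOK → AUD → GBP → CHF: 1 ÷ 0.089762 ÷ 6.7486 × 0.49350 ÷ 0.82406 = 0.988603
Product < 1; profitable direction is CHF → GBP → AUD → NOK → CHF.

0.9886 (arbitrage exists)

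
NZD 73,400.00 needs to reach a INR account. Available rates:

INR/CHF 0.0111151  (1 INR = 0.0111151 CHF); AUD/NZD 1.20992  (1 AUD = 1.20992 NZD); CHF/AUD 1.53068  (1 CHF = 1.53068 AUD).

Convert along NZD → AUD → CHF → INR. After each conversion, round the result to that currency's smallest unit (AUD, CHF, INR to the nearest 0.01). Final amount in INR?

INR 3,565,673.72

NZD 73,400.00 ÷ 1.20992 = AUD 60,665.17
AUD 60,665.17 ÷ 1.53068 = CHF 39,632.82
CHF 39,632.82 ÷ 0.0111151 = INR 3,565,673.72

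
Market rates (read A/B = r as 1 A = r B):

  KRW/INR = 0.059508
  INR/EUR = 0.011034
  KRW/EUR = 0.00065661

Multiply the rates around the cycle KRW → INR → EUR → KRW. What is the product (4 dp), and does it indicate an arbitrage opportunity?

Around KRW → INR → EUR → KRW: 1 × 0.059508 × 0.011034 ÷ 0.00065661 = 1.000002
Product ≈ 1 (deviation 0.000%, within rounding noise).

1.0000 (no arbitrage)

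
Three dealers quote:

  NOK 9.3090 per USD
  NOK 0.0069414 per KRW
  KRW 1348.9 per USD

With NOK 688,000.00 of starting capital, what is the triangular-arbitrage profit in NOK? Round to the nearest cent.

Profitable loop is NOK → USD → KRW → NOK:
NOK 688,000.00 ÷ 9.3090 = USD 73,906.97
USD 73,906.97 × 1348.9 = KRW 99,693,114
KRW 99,693,114 × 0.0069414 = NOK 692,009.78
Profit = NOK 692,009.78 − NOK 688,000.00

Profit: NOK 4,009.78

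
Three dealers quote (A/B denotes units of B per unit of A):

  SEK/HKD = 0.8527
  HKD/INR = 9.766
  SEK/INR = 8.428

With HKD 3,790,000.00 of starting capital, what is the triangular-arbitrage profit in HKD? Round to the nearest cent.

Profit: HKD 45,754.07

Profitable loop is HKD → SEK → INR → HKD:
HKD 3,790,000.00 ÷ 0.8527 = SEK 4,444,705.05
SEK 4,444,705.05 × 8.428 = INR 37,459,974.20
INR 37,459,974.20 ÷ 9.766 = HKD 3,835,754.07
Profit = HKD 3,835,754.07 − HKD 3,790,000.00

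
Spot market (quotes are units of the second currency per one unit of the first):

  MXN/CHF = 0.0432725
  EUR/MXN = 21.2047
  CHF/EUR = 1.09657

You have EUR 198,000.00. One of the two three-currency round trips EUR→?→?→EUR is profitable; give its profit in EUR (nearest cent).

Profitable loop is EUR → MXN → CHF → EUR:
EUR 198,000.00 × 21.2047 = MXN 4,198,530.60
MXN 4,198,530.60 × 0.0432725 = CHF 181,680.92
CHF 181,680.92 × 1.09657 = EUR 199,225.84
Profit = EUR 199,225.84 − EUR 198,000.00

Profit: EUR 1,225.84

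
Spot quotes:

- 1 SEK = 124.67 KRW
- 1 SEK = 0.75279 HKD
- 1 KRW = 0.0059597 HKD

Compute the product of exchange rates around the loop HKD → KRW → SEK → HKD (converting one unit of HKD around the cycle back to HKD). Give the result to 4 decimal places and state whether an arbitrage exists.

1.0132 (arbitrage exists)

Around HKD → KRW → SEK → HKD: 1 ÷ 0.0059597 ÷ 124.67 × 0.75279 = 1.013182
Product > 1; profitable direction is HKD → KRW → SEK → HKD.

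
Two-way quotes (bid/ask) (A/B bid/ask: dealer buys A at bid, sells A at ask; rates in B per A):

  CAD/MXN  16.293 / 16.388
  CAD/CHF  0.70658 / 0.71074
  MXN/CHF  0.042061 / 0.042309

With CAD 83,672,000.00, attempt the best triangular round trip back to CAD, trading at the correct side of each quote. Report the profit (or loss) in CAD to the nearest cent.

Net profit: CAD 1,595,351.69

Best loop CAD → CHF → MXN → CAD:
CAD 83,672,000.00 × 0.70658 (sell CAD at bid) = CHF 59,120,961.76
CHF 59,120,961.76 ÷ 0.042309 (buy MXN at ask) = MXN 1,397,361,359.52
MXN 1,397,361,359.52 ÷ 16.388 (buy CAD at ask) = CAD 85,267,351.69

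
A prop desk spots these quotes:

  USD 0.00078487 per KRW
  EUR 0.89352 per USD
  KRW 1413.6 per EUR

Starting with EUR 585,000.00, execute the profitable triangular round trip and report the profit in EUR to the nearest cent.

Profitable loop is EUR → USD → KRW → EUR:
EUR 585,000.00 ÷ 0.89352 = USD 654,713.94
USD 654,713.94 ÷ 0.00078487 = KRW 834,168,640
KRW 834,168,640 ÷ 1413.6 = EUR 590,102.32
Profit = EUR 590,102.32 − EUR 585,000.00

Profit: EUR 5,102.32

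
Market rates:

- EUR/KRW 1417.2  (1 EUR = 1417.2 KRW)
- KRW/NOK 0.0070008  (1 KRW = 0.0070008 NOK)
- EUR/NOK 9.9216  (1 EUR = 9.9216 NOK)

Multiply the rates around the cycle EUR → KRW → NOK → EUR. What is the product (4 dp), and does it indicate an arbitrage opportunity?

Around EUR → KRW → NOK → EUR: 1 × 1417.2 × 0.0070008 ÷ 9.9216 = 0.999993
Product ≈ 1 (deviation 0.001%, within rounding noise).

1.0000 (no arbitrage)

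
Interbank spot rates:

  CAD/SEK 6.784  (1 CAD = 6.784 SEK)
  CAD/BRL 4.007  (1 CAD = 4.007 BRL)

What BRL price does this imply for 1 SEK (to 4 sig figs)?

1 SEK ÷ 6.784 = 0.147406 CAD
0.147406 CAD × 4.007 = 0.590654 BRL

SEK/BRL = 0.5907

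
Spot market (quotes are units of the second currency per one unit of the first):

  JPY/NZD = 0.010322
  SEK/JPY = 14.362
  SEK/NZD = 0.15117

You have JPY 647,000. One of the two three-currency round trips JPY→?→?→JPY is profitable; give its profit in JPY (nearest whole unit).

Profitable loop is JPY → SEK → NZD → JPY:
JPY 647,000 ÷ 14.362 = SEK 45,049.44
SEK 45,049.44 × 0.15117 = NZD 6,810.12
NZD 6,810.12 ÷ 0.010322 = JPY 659,768
Profit = JPY 659,768 − JPY 647,000

Profit: JPY 12,768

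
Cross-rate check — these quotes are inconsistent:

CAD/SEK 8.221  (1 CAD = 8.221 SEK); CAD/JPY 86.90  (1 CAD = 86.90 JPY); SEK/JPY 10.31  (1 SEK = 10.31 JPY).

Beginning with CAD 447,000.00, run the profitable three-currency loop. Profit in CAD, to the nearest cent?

Profit: CAD 11,293.80

Profitable loop is CAD → JPY → SEK → CAD:
CAD 447,000.00 × 86.90 = JPY 38,844,300
JPY 38,844,300 ÷ 10.31 = SEK 3,767,633.37
SEK 3,767,633.37 ÷ 8.221 = CAD 458,293.80
Profit = CAD 458,293.80 − CAD 447,000.00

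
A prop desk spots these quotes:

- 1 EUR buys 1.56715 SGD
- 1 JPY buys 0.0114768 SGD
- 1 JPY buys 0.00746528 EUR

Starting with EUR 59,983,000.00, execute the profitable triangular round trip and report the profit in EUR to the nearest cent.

Profit: EUR 1,162,434.83

Profitable loop is EUR → SGD → JPY → EUR:
EUR 59,983,000.00 × 1.56715 = SGD 94,002,358.45
SGD 94,002,358.45 ÷ 0.0114768 = JPY 8,190,641,856
JPY 8,190,641,856 × 0.00746528 = EUR 61,145,434.83
Profit = EUR 61,145,434.83 − EUR 59,983,000.00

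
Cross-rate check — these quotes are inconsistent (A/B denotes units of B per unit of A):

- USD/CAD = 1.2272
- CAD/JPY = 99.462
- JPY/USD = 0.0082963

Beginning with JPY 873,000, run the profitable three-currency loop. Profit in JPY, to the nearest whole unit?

Profit: JPY 11,039

Profitable loop is JPY → USD → CAD → JPY:
JPY 873,000 × 0.0082963 = USD 7,242.67
USD 7,242.67 × 1.2272 = CAD 8,888.20
CAD 8,888.20 × 99.462 = JPY 884,039
Profit = JPY 884,039 − JPY 873,000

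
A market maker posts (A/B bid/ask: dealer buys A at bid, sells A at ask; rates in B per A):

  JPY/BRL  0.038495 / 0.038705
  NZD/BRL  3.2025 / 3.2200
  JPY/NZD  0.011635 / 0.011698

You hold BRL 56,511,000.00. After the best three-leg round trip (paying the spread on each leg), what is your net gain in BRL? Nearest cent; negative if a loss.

Net profit: BRL 1,241,372.20

Best loop BRL → NZD → JPY → BRL:
BRL 56,511,000.00 ÷ 3.2200 (buy NZD at ask) = NZD 17,550,000.00
NZD 17,550,000.00 ÷ 0.011698 (buy JPY at ask) = JPY 1,500,256,454
JPY 1,500,256,454 × 0.038495 (sell JPY at bid) = BRL 57,752,372.20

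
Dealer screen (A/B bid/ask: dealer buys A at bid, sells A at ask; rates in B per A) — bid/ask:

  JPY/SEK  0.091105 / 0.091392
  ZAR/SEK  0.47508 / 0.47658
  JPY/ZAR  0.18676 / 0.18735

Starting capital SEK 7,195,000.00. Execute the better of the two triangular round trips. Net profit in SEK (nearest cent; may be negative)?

Net profit: SEK 146,477.98

Best loop SEK → ZAR → JPY → SEK:
SEK 7,195,000.00 ÷ 0.47658 (buy ZAR at ask) = ZAR 15,097,150.53
ZAR 15,097,150.53 ÷ 0.18735 (buy JPY at ask) = JPY 80,582,602
JPY 80,582,602 × 0.091105 (sell JPY at bid) = SEK 7,341,477.98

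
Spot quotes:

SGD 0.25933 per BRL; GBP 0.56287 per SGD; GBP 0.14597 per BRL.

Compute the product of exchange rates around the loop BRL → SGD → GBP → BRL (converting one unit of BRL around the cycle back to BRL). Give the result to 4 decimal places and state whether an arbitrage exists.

Around BRL → SGD → GBP → BRL: 1 × 0.25933 × 0.56287 ÷ 0.14597 = 0.999994
Product ≈ 1 (deviation 0.001%, within rounding noise).

1.0000 (no arbitrage)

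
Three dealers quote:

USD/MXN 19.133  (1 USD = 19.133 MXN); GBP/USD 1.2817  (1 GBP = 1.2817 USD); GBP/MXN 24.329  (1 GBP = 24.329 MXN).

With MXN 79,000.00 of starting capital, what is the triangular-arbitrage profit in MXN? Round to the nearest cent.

Profitable loop is MXN → GBP → USD → MXN:
MXN 79,000.00 ÷ 24.329 = GBP 3,247.15
GBP 3,247.15 × 1.2817 = USD 4,161.88
USD 4,161.88 × 19.133 = MXN 79,629.19
Profit = MXN 79,629.19 − MXN 79,000.00

Profit: MXN 629.19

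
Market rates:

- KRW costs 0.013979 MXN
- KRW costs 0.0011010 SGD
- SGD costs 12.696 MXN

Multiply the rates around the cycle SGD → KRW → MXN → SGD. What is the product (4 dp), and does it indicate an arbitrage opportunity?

1.0001 (no arbitrage)

Around SGD → KRW → MXN → SGD: 1 ÷ 0.0011010 × 0.013979 ÷ 12.696 = 1.000050
Product ≈ 1 (deviation 0.005%, within rounding noise).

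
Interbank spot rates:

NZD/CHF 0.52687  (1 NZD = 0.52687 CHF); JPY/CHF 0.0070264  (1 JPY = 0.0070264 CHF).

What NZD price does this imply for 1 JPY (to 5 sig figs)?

JPY/NZD = 0.013336

1 JPY × 0.0070264 = 0.0070264 CHF
0.0070264 CHF ÷ 0.52687 = 0.0133361 NZD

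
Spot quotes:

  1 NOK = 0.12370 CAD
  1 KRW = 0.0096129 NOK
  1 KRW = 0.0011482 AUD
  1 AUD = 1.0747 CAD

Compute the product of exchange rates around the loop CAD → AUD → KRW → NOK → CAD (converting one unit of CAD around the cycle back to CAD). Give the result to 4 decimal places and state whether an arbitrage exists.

Around CAD → AUD → KRW → NOK → CAD: 1 ÷ 1.0747 ÷ 0.0011482 × 0.0096129 × 0.12370 = 0.963650
Product < 1; profitable direction is CAD → NOK → KRW → AUD → CAD.

0.9637 (arbitrage exists)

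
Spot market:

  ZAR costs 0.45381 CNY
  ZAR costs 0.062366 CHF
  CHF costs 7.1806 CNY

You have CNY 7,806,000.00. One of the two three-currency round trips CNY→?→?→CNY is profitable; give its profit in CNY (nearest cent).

Profit: CNY 104,318.74

Profitable loop is CNY → CHF → ZAR → CNY:
CNY 7,806,000.00 ÷ 7.1806 = CHF 1,087,095.79
CHF 1,087,095.79 ÷ 0.062366 = ZAR 17,430,904.43
ZAR 17,430,904.43 × 0.45381 = CNY 7,910,318.74
Profit = CNY 7,910,318.74 − CNY 7,806,000.00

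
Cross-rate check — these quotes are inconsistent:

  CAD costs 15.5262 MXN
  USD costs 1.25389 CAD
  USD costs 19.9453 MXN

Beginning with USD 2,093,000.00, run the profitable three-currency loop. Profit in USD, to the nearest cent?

Profit: USD 51,298.23

Profitable loop is USD → MXN → CAD → USD:
USD 2,093,000.00 × 19.9453 = MXN 41,745,512.90
MXN 41,745,512.90 ÷ 15.5262 = CAD 2,688,714.10
CAD 2,688,714.10 ÷ 1.25389 = USD 2,144,298.23
Profit = USD 2,144,298.23 − USD 2,093,000.00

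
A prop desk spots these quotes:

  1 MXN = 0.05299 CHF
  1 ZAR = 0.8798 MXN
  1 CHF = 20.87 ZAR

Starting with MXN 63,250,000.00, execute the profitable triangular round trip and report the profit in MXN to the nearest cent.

Profitable loop is MXN → ZAR → CHF → MXN:
MXN 63,250,000.00 ÷ 0.8798 = ZAR 71,891,338.94
ZAR 71,891,338.94 ÷ 20.87 = CHF 3,444,721.56
CHF 3,444,721.56 ÷ 0.05299 = MXN 65,007,011.87
Profit = MXN 65,007,011.87 − MXN 63,250,000.00

Profit: MXN 1,757,011.87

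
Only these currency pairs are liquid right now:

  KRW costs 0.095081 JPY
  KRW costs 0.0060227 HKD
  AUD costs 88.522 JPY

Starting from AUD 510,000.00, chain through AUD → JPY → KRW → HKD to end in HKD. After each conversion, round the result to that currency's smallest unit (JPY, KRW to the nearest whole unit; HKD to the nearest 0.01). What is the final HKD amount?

AUD 510,000.00 × 88.522 = JPY 45,146,220
JPY 45,146,220 ÷ 0.095081 = KRW 474,818,523
KRW 474,818,523 × 0.0060227 = HKD 2,859,689.52

HKD 2,859,689.52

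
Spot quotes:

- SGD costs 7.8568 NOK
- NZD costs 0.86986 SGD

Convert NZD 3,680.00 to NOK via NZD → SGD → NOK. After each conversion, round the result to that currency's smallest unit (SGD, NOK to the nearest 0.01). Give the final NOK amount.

NOK 25,150.25

NZD 3,680.00 × 0.86986 = SGD 3,201.08
SGD 3,201.08 × 7.8568 = NOK 25,150.25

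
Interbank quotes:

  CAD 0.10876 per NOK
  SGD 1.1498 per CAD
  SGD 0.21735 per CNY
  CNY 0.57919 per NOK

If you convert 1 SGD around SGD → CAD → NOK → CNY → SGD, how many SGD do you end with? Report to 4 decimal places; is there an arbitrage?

Around SGD → CAD → NOK → CNY → SGD: 1 ÷ 1.1498 ÷ 0.10876 × 0.57919 × 0.21735 = 1.006675
Product > 1; profitable direction is SGD → CAD → NOK → CNY → SGD.

1.0067 (arbitrage exists)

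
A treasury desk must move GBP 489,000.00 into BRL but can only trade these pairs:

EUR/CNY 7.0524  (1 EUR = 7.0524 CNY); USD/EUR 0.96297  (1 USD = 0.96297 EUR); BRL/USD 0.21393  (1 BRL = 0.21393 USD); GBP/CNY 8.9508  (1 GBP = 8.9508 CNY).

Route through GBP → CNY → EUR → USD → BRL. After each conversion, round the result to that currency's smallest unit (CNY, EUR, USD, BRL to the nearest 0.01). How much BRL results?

BRL 3,012,654.47

GBP 489,000.00 × 8.9508 = CNY 4,376,941.20
CNY 4,376,941.20 ÷ 7.0524 = EUR 620,631.44
EUR 620,631.44 ÷ 0.96297 = USD 644,497.17
USD 644,497.17 ÷ 0.21393 = BRL 3,012,654.47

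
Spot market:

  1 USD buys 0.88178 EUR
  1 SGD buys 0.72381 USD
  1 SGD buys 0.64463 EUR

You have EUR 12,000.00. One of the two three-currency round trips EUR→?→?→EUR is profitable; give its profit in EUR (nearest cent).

Profitable loop is EUR → USD → SGD → EUR:
EUR 12,000.00 ÷ 0.88178 = USD 13,608.84
USD 13,608.84 ÷ 0.72381 = SGD 18,801.67
SGD 18,801.67 × 0.64463 = EUR 12,120.12
Profit = EUR 12,120.12 − EUR 12,000.00

Profit: EUR 120.12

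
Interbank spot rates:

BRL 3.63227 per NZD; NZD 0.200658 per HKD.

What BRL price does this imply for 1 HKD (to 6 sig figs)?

HKD/BRL = 0.728844

1 HKD × 0.200658 = 0.200658 NZD
0.200658 NZD × 3.63227 = 0.728844 BRL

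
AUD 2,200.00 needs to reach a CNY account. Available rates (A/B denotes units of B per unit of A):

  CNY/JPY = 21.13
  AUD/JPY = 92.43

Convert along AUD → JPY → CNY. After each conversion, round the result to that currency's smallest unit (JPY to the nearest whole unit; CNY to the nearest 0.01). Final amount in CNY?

CNY 9,623.57

AUD 2,200.00 × 92.43 = JPY 203,346
JPY 203,346 ÷ 21.13 = CNY 9,623.57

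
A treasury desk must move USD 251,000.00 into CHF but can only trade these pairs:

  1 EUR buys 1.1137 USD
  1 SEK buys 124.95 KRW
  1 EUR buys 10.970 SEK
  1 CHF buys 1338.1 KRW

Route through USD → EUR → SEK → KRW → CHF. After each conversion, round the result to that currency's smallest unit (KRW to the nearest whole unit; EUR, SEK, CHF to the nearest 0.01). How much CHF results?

USD 251,000.00 ÷ 1.1137 = EUR 225,374.88
EUR 225,374.88 × 10.970 = SEK 2,472,362.43
SEK 2,472,362.43 × 124.95 = KRW 308,921,686
KRW 308,921,686 ÷ 1338.1 = CHF 230,865.92

CHF 230,865.92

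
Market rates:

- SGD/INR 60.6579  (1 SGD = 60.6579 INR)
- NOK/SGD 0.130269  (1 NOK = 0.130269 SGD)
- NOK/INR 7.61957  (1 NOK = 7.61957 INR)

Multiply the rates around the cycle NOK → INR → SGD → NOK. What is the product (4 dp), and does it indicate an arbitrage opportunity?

0.9643 (arbitrage exists)

Around NOK → INR → SGD → NOK: 1 × 7.61957 ÷ 60.6579 ÷ 0.130269 = 0.964277
Product < 1; profitable direction is NOK → SGD → INR → NOK.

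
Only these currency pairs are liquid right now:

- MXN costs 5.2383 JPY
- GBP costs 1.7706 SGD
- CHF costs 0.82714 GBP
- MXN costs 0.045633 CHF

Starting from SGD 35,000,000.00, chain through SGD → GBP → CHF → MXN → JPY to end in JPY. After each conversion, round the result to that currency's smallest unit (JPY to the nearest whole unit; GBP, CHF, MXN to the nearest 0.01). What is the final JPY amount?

SGD 35,000,000.00 ÷ 1.7706 = GBP 19,767,310.52
GBP 19,767,310.52 ÷ 0.82714 = CHF 23,898,385.42
CHF 23,898,385.42 ÷ 0.045633 = MXN 523,708,400.06
MXN 523,708,400.06 × 5.2383 = JPY 2,743,341,712

JPY 2,743,341,712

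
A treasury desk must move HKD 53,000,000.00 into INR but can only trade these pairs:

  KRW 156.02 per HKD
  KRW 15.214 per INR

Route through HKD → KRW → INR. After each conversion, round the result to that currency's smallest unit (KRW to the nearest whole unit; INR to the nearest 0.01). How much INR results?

HKD 53,000,000.00 × 156.02 = KRW 8,269,060,000
KRW 8,269,060,000 ÷ 15.214 = INR 543,516,497.96

INR 543,516,497.96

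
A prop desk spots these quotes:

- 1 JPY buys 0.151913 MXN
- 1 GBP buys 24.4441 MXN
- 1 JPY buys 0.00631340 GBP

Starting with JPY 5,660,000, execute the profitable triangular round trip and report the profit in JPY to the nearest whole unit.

Profit: JPY 89,881

Profitable loop is JPY → GBP → MXN → JPY:
JPY 5,660,000 × 0.00631340 = GBP 35,733.84
GBP 35,733.84 × 24.4441 = MXN 873,481.66
MXN 873,481.66 ÷ 0.151913 = JPY 5,749,881
Profit = JPY 5,749,881 − JPY 5,660,000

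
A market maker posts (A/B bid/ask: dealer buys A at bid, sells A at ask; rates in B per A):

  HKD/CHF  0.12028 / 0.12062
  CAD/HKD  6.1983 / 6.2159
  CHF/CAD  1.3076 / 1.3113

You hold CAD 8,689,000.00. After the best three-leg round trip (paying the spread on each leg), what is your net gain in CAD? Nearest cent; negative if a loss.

Best loop CAD → CHF → HKD → CAD:
CAD 8,689,000.00 ÷ 1.3113 (buy CHF at ask) = CHF 6,626,248.76
CHF 6,626,248.76 ÷ 0.12062 (buy HKD at ask) = HKD 54,934,909.31
HKD 54,934,909.31 ÷ 6.2159 (buy CAD at ask) = CAD 8,837,804.55

Net profit: CAD 148,804.55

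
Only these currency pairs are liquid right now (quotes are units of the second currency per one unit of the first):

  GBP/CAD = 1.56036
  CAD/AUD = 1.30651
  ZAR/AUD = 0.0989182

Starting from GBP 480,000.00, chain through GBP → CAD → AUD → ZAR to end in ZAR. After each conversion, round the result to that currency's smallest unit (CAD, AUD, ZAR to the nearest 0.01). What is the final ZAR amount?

ZAR 9,892,420.71

GBP 480,000.00 × 1.56036 = CAD 748,972.80
CAD 748,972.80 × 1.30651 = AUD 978,540.45
AUD 978,540.45 ÷ 0.0989182 = ZAR 9,892,420.71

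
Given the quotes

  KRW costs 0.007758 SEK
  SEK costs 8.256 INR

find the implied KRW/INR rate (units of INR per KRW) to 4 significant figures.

1 KRW × 0.007758 = 0.007758 SEK
0.007758 SEK × 8.256 = 0.06405 INR

KRW/INR = 0.06405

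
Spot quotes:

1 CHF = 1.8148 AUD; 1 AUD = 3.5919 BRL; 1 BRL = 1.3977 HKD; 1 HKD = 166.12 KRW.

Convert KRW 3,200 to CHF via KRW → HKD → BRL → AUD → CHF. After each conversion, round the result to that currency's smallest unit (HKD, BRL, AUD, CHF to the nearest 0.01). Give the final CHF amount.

CHF 2.12

KRW 3,200 ÷ 166.12 = HKD 19.26
HKD 19.26 ÷ 1.3977 = BRL 13.78
BRL 13.78 ÷ 3.5919 = AUD 3.84
AUD 3.84 ÷ 1.8148 = CHF 2.12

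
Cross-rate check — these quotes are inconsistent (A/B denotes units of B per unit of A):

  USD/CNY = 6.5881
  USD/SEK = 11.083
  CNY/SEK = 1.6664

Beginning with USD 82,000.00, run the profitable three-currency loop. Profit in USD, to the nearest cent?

Profitable loop is USD → SEK → CNY → USD:
USD 82,000.00 × 11.083 = SEK 908,806.00
SEK 908,806.00 ÷ 1.6664 = CNY 545,370.86
CNY 545,370.86 ÷ 6.5881 = USD 82,781.21
Profit = USD 82,781.21 − USD 82,000.00

Profit: USD 781.21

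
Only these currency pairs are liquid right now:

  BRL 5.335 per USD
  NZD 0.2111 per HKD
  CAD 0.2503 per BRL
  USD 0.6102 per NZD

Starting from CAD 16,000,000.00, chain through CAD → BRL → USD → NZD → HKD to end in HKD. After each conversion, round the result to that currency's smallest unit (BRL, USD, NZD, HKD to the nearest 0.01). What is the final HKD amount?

CAD 16,000,000.00 ÷ 0.2503 = BRL 63,923,292.05
BRL 63,923,292.05 ÷ 5.335 = USD 11,981,872.92
USD 11,981,872.92 ÷ 0.6102 = NZD 19,635,976.60
NZD 19,635,976.60 ÷ 0.2111 = HKD 93,017,416.39

HKD 93,017,416.39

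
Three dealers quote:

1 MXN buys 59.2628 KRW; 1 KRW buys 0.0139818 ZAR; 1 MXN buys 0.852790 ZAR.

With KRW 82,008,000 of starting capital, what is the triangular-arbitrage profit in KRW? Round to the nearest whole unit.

Profit: KRW 2,394,064

Profitable loop is KRW → MXN → ZAR → KRW:
KRW 82,008,000 ÷ 59.2628 = MXN 1,383,802.32
MXN 1,383,802.32 × 0.852790 = ZAR 1,180,092.78
ZAR 1,180,092.78 ÷ 0.0139818 = KRW 84,402,064
Profit = KRW 84,402,064 − KRW 82,008,000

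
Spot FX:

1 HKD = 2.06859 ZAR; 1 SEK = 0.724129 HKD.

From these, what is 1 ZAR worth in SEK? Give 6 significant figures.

1 ZAR ÷ 2.06859 = 0.483421 HKD
0.483421 HKD ÷ 0.724129 = 0.66759 SEK

ZAR/SEK = 0.667590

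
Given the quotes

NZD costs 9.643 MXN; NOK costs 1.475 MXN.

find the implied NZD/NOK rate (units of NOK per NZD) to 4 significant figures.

1 NZD × 9.643 = 9.643 MXN
9.643 MXN ÷ 1.475 = 6.53763 NOK

NZD/NOK = 6.538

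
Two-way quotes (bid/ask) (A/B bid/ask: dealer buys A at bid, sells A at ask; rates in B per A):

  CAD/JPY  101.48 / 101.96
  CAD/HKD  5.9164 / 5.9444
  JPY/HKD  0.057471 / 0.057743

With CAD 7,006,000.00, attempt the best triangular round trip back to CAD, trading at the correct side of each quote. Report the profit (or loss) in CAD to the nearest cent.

Net profit: CAD 34,418.75

Best loop CAD → HKD → JPY → CAD:
CAD 7,006,000.00 × 5.9164 (sell CAD at bid) = HKD 41,450,298.40
HKD 41,450,298.40 ÷ 0.057743 (buy JPY at ask) = JPY 717,841,096
JPY 717,841,096 ÷ 101.96 (buy CAD at ask) = CAD 7,040,418.75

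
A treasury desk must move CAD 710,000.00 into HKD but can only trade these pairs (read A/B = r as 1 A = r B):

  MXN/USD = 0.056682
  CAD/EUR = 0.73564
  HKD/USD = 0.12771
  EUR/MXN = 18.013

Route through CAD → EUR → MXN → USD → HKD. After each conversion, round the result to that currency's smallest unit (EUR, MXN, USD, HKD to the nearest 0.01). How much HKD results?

CAD 710,000.00 × 0.73564 = EUR 522,304.40
EUR 522,304.40 × 18.013 = MXN 9,408,269.16
MXN 9,408,269.16 × 0.056682 = USD 533,279.51
USD 533,279.51 ÷ 0.12771 = HKD 4,175,706.76

HKD 4,175,706.76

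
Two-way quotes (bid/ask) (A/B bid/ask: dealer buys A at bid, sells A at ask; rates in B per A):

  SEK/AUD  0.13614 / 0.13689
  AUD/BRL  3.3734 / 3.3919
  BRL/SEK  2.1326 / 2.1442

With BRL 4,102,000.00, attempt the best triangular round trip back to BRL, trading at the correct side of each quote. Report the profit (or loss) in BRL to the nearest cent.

Best loop BRL → AUD → SEK → BRL:
BRL 4,102,000.00 ÷ 3.3919 (buy AUD at ask) = AUD 1,209,351.69
AUD 1,209,351.69 ÷ 0.13689 (buy SEK at ask) = SEK 8,834,477.98
SEK 8,834,477.98 ÷ 2.1442 (buy BRL at ask) = BRL 4,120,174.42

Net profit: BRL 18,174.42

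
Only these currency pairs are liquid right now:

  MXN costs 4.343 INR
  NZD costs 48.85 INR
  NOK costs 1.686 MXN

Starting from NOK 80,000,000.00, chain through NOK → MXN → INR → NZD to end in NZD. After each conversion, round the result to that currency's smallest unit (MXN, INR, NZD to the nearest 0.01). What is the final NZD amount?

NOK 80,000,000.00 × 1.686 = MXN 134,880,000.00
MXN 134,880,000.00 × 4.343 = INR 585,783,840.00
INR 585,783,840.00 ÷ 48.85 = NZD 11,991,480.86

NZD 11,991,480.86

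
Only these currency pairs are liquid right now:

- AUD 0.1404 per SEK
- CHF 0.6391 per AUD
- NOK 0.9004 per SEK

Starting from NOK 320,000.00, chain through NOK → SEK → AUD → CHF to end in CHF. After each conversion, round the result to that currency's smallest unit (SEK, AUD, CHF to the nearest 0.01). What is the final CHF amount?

NOK 320,000.00 ÷ 0.9004 = SEK 355,397.60
SEK 355,397.60 × 0.1404 = AUD 49,897.82
AUD 49,897.82 × 0.6391 = CHF 31,889.70

CHF 31,889.70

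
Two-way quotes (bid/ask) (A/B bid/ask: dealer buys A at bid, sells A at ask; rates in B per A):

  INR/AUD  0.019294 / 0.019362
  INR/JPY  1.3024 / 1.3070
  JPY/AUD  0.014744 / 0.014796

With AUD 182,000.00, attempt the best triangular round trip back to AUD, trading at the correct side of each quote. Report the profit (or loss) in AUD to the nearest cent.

Net result: AUD -417.60 (no profitable arbitrage after spreads)

Best loop AUD → JPY → INR → AUD:
AUD 182,000.00 ÷ 0.014796 (buy JPY at ask) = JPY 12,300,622
JPY 12,300,622 ÷ 1.3070 (buy INR at ask) = INR 9,411,340.31
INR 9,411,340.31 × 0.019294 (sell INR at bid) = AUD 181,582.40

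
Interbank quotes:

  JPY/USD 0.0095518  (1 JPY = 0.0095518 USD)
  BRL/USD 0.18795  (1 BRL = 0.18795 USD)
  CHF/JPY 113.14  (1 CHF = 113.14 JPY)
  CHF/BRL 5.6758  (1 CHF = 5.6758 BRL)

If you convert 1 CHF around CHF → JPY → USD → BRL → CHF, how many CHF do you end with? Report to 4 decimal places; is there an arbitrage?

1.0131 (arbitrage exists)

Around CHF → JPY → USD → BRL → CHF: 1 × 113.14 × 0.0095518 ÷ 0.18795 ÷ 5.6758 = 1.013053
Product > 1; profitable direction is CHF → JPY → USD → BRL → CHF.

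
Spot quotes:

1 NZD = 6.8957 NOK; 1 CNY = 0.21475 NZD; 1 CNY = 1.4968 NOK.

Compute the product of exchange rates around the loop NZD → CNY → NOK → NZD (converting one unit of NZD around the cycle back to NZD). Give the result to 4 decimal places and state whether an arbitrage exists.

1.0108 (arbitrage exists)

Around NZD → CNY → NOK → NZD: 1 ÷ 0.21475 × 1.4968 ÷ 6.8957 = 1.010770
Product > 1; profitable direction is NZD → CNY → NOK → NZD.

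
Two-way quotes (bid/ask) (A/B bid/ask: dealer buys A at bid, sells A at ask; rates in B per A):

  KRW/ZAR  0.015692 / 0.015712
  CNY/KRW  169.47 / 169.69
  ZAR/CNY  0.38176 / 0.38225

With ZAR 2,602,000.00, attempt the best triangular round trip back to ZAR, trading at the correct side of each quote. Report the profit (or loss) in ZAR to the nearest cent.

Best loop ZAR → CNY → KRW → ZAR:
ZAR 2,602,000.00 × 0.38176 (sell ZAR at bid) = CNY 993,339.52
CNY 993,339.52 × 169.47 (sell CNY at bid) = KRW 168,341,248
KRW 168,341,248 × 0.015692 (sell KRW at bid) = ZAR 2,641,610.87

Net profit: ZAR 39,610.87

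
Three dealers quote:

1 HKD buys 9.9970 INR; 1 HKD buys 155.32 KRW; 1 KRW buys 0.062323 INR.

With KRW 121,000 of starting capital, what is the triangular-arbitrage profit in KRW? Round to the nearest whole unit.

Profitable loop is KRW → HKD → INR → KRW:
KRW 121,000 ÷ 155.32 = HKD 779.04
HKD 779.04 × 9.9970 = INR 7,788.03
INR 7,788.03 ÷ 0.062323 = KRW 124,962
Profit = KRW 124,962 − KRW 121,000

Profit: KRW 3,962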